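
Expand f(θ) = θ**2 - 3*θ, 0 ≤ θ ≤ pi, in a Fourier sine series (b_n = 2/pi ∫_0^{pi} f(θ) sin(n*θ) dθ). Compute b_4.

b_4 = 2/pi ∫_0^{pi} (θ**2 - 3*θ) sin(4*θ) dθ.
Integrating by parts twice (tabular method), an antiderivative of (θ**2 - 3*θ) sin(4*θ) is -θ**2*cos(4*θ)/4 + θ*sin(4*θ)/8 + 3*θ*cos(4*θ)/4 - 3*sin(4*θ)/16 + cos(4*θ)/32; evaluating from 0 to pi: ∫_{0}^{pi} (θ**2 - 3*θ) sin(4*θ) dθ = (-pi**2/4 + 1/32 + 3*pi/4) - (1/32) = pi*(3 - pi)/4.
Hence b_4 = (2/pi)·(pi*(3 - pi)/4) = 3/2 - pi/2.

3/2 - pi/2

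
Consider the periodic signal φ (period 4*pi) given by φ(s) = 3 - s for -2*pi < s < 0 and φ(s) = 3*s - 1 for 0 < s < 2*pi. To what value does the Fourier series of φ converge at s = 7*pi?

3 + pi

s = 7*pi differs from s = -pi by 2 full period(s), and the series is 4*pi-periodic.
φ is continuous at s = -pi with value 3 + pi, so the series converges to 3 + pi there.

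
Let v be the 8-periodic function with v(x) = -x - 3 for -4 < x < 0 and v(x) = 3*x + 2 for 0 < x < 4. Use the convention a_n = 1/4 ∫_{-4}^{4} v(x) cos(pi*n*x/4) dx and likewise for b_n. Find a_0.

a_0 = 1/4 ∫_{-4}^{4} v(x) dx = 1/4 · (28) = 7.

7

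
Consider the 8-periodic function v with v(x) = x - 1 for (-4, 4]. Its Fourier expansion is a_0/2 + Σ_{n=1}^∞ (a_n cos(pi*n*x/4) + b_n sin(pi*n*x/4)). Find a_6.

0

a_6 = 1/4 ∫_{-4}^{4} v(x) cos(3*pi*x/2) dx.
Integrating by parts (boundary term plus one more integral), an antiderivative of (x - 1) cos(3*pi*x/2) is 2*x*sin(3*pi*x/2)/(3*pi) - 2*sin(3*pi*x/2)/(3*pi) + 4*cos(3*pi*x/2)/(9*pi**2); evaluating from -4 to 4: ∫_{-4}^{4} (x - 1) cos(3*pi*x/2) dx = (4/(9*pi**2)) - (4/(9*pi**2)) = 0.
Hence a_6 = (1/4)·(0) = 0.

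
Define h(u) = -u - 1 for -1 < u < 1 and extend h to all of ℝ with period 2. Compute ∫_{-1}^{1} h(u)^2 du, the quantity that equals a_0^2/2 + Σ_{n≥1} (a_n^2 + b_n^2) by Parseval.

∫_{-1}^{1} h(u)^2 du = 8/3.

8/3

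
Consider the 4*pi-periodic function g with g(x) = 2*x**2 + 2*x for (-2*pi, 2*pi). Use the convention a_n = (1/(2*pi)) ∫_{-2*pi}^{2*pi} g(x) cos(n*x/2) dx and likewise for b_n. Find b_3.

8/3

b_3 = (1/(2*pi)) ∫_{-2*pi}^{2*pi} g(x) sin(3*x/2) dx.
Integrating by parts twice (tabular method), an antiderivative of (2*x**2 + 2*x) sin(3*x/2) is -4*x**2*cos(3*x/2)/3 + 16*x*sin(3*x/2)/9 - 4*x*cos(3*x/2)/3 + 8*sin(3*x/2)/9 + 32*cos(3*x/2)/27; evaluating from -2*pi to 2*pi: ∫_{-2*pi}^{2*pi} (2*x**2 + 2*x) sin(3*x/2) dx = (-32/27 + 8*pi/3 + 16*pi**2/3) - (-8*pi/3 - 32/27 + 16*pi**2/3) = 16*pi/3.
Hence b_3 = (1/(2*pi))·(16*pi/3) = 8/3.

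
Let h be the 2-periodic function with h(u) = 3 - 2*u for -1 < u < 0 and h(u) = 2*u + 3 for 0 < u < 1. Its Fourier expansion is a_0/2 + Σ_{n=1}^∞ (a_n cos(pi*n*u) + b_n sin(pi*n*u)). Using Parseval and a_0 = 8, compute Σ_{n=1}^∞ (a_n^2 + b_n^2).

2/3

Parseval: a_0^2/2 + Σ_{n≥1} (a_n^2+b_n^2) = ∫_{-1}^{1} h(u)^2 du = 98/3.
Subtract a_0^2/2 = 32: Σ (a_n^2+b_n^2) = 2/3.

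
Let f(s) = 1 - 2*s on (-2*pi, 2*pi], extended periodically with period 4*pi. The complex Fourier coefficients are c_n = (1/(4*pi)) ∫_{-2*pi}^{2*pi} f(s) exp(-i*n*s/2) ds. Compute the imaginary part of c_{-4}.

Since f is real-valued, Im(c_{-4}) = -(1/(4*pi)) ∫_{-2*pi}^{2*pi} f(s) sin(-2*s) ds = b_{4}/2.
Integrating by parts (boundary term plus one more integral), an antiderivative of (1 - 2*s) sin(-2*s) is -s*cos(2*s) + sin(2*s)/2 + cos(2*s)/2; evaluating from -2*pi to 2*pi: ∫_{-2*pi}^{2*pi} (1 - 2*s) sin(-2*s) ds = (1/2 - 2*pi) - (1/2 + 2*pi) = -4*pi.
Hence Im(c_{-4}) = (-1/(4*pi))·(-4*pi) = 1.

1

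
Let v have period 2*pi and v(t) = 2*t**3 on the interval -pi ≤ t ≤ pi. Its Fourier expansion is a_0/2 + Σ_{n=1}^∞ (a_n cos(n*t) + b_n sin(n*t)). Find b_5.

-24/125 + 4*pi**2/5

b_5 = 1/pi ∫_{-pi}^{pi} v(t) sin(5*t) dt.
v is odd and sin(5*t) is odd, so the integrand is even and b_5 = 2/pi ∫_0^{pi} v(t) sin(5*t) dt.
Integrating by parts three times (tabular method), an antiderivative of (2*t**3) sin(5*t) is -2*t**3*cos(5*t)/5 + 6*t**2*sin(5*t)/25 + 12*t*cos(5*t)/125 - 12*sin(5*t)/625; evaluating from 0 to pi: ∫_{0}^{pi} (2*t**3) sin(5*t) dt = (2*pi*(-6 + 25*pi**2)/125) - (0) = 2*pi*(-6 + 25*pi**2)/125.
Hence b_5 = (2/pi)·(2*pi*(-6 + 25*pi**2)/125) = -24/125 + 4*pi**2/5.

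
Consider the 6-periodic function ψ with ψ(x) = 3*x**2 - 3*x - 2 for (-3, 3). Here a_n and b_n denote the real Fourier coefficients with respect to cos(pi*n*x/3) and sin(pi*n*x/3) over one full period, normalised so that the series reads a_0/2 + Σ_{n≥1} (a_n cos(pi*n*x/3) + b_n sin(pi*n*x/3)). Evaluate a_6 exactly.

3/pi**2

a_6 = 1/3 ∫_{-3}^{3} ψ(x) cos(2*pi*x) dx.
Integrating by parts twice (tabular method), an antiderivative of (3*x**2 - 3*x - 2) cos(2*pi*x) is 3*x**2*sin(2*pi*x)/(2*pi) - 3*x*sin(2*pi*x)/(2*pi) + 3*x*cos(2*pi*x)/(2*pi**2) - sin(2*pi*x)/pi - 3*sin(2*pi*x)/(4*pi**3) - 3*cos(2*pi*x)/(4*pi**2); evaluating from -3 to 3: ∫_{-3}^{3} (3*x**2 - 3*x - 2) cos(2*pi*x) dx = (15/(4*pi**2)) - (-21/(4*pi**2)) = 9/pi**2.
Hence a_6 = (1/3)·(9/pi**2) = 3/pi**2.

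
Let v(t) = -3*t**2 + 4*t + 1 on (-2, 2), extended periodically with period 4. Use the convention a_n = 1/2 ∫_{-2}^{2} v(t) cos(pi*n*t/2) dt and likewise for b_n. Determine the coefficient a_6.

a_6 = 1/2 ∫_{-2}^{2} v(t) cos(3*pi*t) dt.
Integrating by parts twice (tabular method), an antiderivative of (-3*t**2 + 4*t + 1) cos(3*pi*t) is -t**2*sin(3*pi*t)/pi + 4*t*sin(3*pi*t)/(3*pi) - 2*t*cos(3*pi*t)/(3*pi**2) + 2*sin(3*pi*t)/(9*pi**3) + sin(3*pi*t)/(3*pi) + 4*cos(3*pi*t)/(9*pi**2); evaluating from -2 to 2: ∫_{-2}^{2} (-3*t**2 + 4*t + 1) cos(3*pi*t) dt = (-8/(9*pi**2)) - (16/(9*pi**2)) = -8/(3*pi**2).
Hence a_6 = (1/2)·(-8/(3*pi**2)) = -4/(3*pi**2).

-4/(3*pi**2)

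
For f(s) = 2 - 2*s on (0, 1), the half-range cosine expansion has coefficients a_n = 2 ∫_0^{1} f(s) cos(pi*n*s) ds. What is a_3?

8/(9*pi**2)

a_3 = 2 ∫_0^{1} (2 - 2*s) cos(3*pi*s) ds.
Integrating by parts (boundary term plus one more integral), an antiderivative of (2 - 2*s) cos(3*pi*s) is -2*s*sin(3*pi*s)/(3*pi) + 2*sin(3*pi*s)/(3*pi) - 2*cos(3*pi*s)/(9*pi**2); evaluating from 0 to 1: ∫_{0}^{1} (2 - 2*s) cos(3*pi*s) ds = (2/(9*pi**2)) - (-2/(9*pi**2)) = 4/(9*pi**2).
Hence a_3 = 2·(4/(9*pi**2)) = 8/(9*pi**2).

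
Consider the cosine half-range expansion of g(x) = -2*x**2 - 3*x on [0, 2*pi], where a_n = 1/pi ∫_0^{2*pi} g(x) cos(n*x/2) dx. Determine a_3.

8*(3 + 4*pi)/(9*pi)

a_3 = 1/pi ∫_0^{2*pi} (-2*x**2 - 3*x) cos(3*x/2) dx.
Integrating by parts twice (tabular method), an antiderivative of (-2*x**2 - 3*x) cos(3*x/2) is -4*x**2*sin(3*x/2)/3 - 2*x*sin(3*x/2) - 16*x*cos(3*x/2)/9 + 32*sin(3*x/2)/27 - 4*cos(3*x/2)/3; evaluating from 0 to 2*pi: ∫_{0}^{2*pi} (-2*x**2 - 3*x) cos(3*x/2) dx = (4/3 + 32*pi/9) - (-4/3) = 8/3 + 32*pi/9.
Hence a_3 = (1/pi)·(8/3 + 32*pi/9) = 8*(3 + 4*pi)/(9*pi).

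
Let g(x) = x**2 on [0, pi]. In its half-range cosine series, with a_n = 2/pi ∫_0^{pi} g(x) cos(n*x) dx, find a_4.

a_4 = 2/pi ∫_0^{pi} (x**2) cos(4*x) dx.
Integrating by parts twice (tabular method), an antiderivative of (x**2) cos(4*x) is x**2*sin(4*x)/4 + x*cos(4*x)/8 - sin(4*x)/32; evaluating from 0 to pi: ∫_{0}^{pi} (x**2) cos(4*x) dx = (pi/8) - (0) = pi/8.
Hence a_4 = (2/pi)·(pi/8) = 1/4.

1/4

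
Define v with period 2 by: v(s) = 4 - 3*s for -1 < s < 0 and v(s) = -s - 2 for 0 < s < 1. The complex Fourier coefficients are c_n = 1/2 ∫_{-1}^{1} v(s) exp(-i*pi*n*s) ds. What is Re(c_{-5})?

Since v is real-valued, Re(c_{-5}) = 1/2 ∫_{-1}^{1} v(s) cos(-5*pi*s) ds = a_{5}/2.
Split the integral at the breakpoints.
Integrating by parts (boundary term plus one more integral), an antiderivative of (4 - 3*s) cos(-5*pi*s) is -3*s*sin(5*pi*s)/(5*pi) + 4*sin(5*pi*s)/(5*pi) - 3*cos(5*pi*s)/(25*pi**2); evaluating from -1 to 0: ∫_{-1}^{0} (4 - 3*s) cos(-5*pi*s) ds = (-3/(25*pi**2)) - (3/(25*pi**2)) = -6/(25*pi**2).
Integrating by parts (boundary term plus one more integral), an antiderivative of (-s - 2) cos(-5*pi*s) is -s*sin(5*pi*s)/(5*pi) - 2*sin(5*pi*s)/(5*pi) - cos(5*pi*s)/(25*pi**2); evaluating from 0 to 1: ∫_{0}^{1} (-s - 2) cos(-5*pi*s) ds = (1/(25*pi**2)) - (-1/(25*pi**2)) = 2/(25*pi**2).
So ∫_{-1}^{1} v(s) cos(-5*pi*s) ds = -4/(25*pi**2).
Hence Re(c_{-5}) = (1/2)·(-4/(25*pi**2)) = -2/(25*pi**2).

-2/(25*pi**2)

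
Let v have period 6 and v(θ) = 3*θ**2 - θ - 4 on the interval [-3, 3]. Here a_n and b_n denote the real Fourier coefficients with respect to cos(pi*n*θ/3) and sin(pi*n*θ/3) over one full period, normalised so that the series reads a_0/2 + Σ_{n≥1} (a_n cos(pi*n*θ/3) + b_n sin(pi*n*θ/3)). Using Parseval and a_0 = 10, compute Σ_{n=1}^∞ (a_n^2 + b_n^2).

678/5

Parseval: a_0^2/2 + Σ_{n≥1} (a_n^2+b_n^2) = 1/3 ∫_{-3}^{3} v(θ)^2 dθ = 928/5.
Subtract a_0^2/2 = 50: Σ (a_n^2+b_n^2) = 678/5.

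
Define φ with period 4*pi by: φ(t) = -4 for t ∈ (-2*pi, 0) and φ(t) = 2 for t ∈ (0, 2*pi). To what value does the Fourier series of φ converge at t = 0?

At t = 0 the one-sided limits are φ(0^-) = -4 and φ(0^+) = 2.
By Dirichlet's theorem the series converges to their average, [(-4) + (2)]/2 = -1.

-1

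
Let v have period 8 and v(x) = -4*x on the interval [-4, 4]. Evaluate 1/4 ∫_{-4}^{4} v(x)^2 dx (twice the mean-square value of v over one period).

1/4 ∫_{-4}^{4} v(x)^2 dx = 1/4 · (2048/3) = 512/3.

512/3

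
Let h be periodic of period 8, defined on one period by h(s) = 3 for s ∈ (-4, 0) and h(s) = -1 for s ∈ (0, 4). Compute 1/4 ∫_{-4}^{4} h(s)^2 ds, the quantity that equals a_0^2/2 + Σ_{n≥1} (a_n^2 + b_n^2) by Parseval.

1/4 ∫_{-4}^{4} h(s)^2 ds = 1/4 · (40) = 10.

10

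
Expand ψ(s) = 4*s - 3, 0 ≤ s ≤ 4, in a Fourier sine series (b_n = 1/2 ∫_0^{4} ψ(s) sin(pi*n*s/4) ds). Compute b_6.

b_6 = 1/2 ∫_0^{4} (4*s - 3) sin(3*pi*s/2) ds.
Integrating by parts (boundary term plus one more integral), an antiderivative of (4*s - 3) sin(3*pi*s/2) is -8*s*cos(3*pi*s/2)/(3*pi) + 16*sin(3*pi*s/2)/(9*pi**2) + 2*cos(3*pi*s/2)/pi; evaluating from 0 to 4: ∫_{0}^{4} (4*s - 3) sin(3*pi*s/2) ds = (-26/(3*pi)) - (2/pi) = -32/(3*pi).
Hence b_6 = (1/2)·(-32/(3*pi)) = -16/(3*pi).

-16/(3*pi)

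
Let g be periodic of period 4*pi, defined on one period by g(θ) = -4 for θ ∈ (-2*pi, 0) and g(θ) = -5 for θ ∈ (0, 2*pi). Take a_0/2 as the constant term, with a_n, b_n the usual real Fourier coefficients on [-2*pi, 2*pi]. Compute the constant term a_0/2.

-9/2

a_0 = (1/(2*pi)) ∫_{-2*pi}^{2*pi} g(θ) dθ = (1/(2*pi)) · (-18*pi) = -9.
So the constant term a_0/2 = -9/2.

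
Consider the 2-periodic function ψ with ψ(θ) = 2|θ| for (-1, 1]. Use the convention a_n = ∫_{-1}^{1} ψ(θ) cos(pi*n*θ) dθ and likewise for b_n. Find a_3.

-8/(9*pi**2)

a_3 = ∫_{-1}^{1} ψ(θ) cos(3*pi*θ) dθ.
ψ is even and cos(3*pi*θ) is even, so the integrand is even and a_3 = 2 ∫_0^{1} ψ(θ) cos(3*pi*θ) dθ.
Integrating by parts (boundary term plus one more integral), an antiderivative of (2*θ) cos(3*pi*θ) is 2*θ*sin(3*pi*θ)/(3*pi) + 2*cos(3*pi*θ)/(9*pi**2); evaluating from 0 to 1: ∫_{0}^{1} (2*θ) cos(3*pi*θ) dθ = (-2/(9*pi**2)) - (2/(9*pi**2)) = -4/(9*pi**2).
Hence a_3 = 2·(-4/(9*pi**2)) = -8/(9*pi**2).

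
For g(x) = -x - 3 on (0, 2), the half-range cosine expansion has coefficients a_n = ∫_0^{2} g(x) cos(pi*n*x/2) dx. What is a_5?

a_5 = ∫_0^{2} (-x - 3) cos(5*pi*x/2) dx.
Integrating by parts (boundary term plus one more integral), an antiderivative of (-x - 3) cos(5*pi*x/2) is -2*x*sin(5*pi*x/2)/(5*pi) - 6*sin(5*pi*x/2)/(5*pi) - 4*cos(5*pi*x/2)/(25*pi**2); evaluating from 0 to 2: ∫_{0}^{2} (-x - 3) cos(5*pi*x/2) dx = (4/(25*pi**2)) - (-4/(25*pi**2)) = 8/(25*pi**2).
Hence a_5 = 8/(25*pi**2).

8/(25*pi**2)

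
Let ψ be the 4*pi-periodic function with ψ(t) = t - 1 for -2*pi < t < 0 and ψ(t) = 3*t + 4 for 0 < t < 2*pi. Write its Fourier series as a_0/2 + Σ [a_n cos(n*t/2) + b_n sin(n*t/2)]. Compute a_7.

a_7 = (1/(2*pi)) ∫_{-2*pi}^{2*pi} ψ(t) cos(7*t/2) dt.
Split the integral at the breakpoints.
Integrating by parts (boundary term plus one more integral), an antiderivative of (t - 1) cos(7*t/2) is 2*t*sin(7*t/2)/7 - 2*sin(7*t/2)/7 + 4*cos(7*t/2)/49; evaluating from -2*pi to 0: ∫_{-2*pi}^{0} (t - 1) cos(7*t/2) dt = (4/49) - (-4/49) = 8/49.
Integrating by parts (boundary term plus one more integral), an antiderivative of (3*t + 4) cos(7*t/2) is 6*t*sin(7*t/2)/7 + 8*sin(7*t/2)/7 + 12*cos(7*t/2)/49; evaluating from 0 to 2*pi: ∫_{0}^{2*pi} (3*t + 4) cos(7*t/2) dt = (-12/49) - (12/49) = -24/49.
Summing the pieces and multiplying by (1/(2*pi)) gives a_7 = -8/(49*pi).

-8/(49*pi)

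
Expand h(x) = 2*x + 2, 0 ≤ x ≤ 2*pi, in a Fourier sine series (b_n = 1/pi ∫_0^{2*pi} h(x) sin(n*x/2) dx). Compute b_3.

8*(1 + pi)/(3*pi)

b_3 = 1/pi ∫_0^{2*pi} (2*x + 2) sin(3*x/2) dx.
Integrating by parts (boundary term plus one more integral), an antiderivative of (2*x + 2) sin(3*x/2) is -4*x*cos(3*x/2)/3 + 8*sin(3*x/2)/9 - 4*cos(3*x/2)/3; evaluating from 0 to 2*pi: ∫_{0}^{2*pi} (2*x + 2) sin(3*x/2) dx = (4/3 + 8*pi/3) - (-4/3) = 8/3 + 8*pi/3.
Hence b_3 = (1/pi)·(8/3 + 8*pi/3) = 8*(1 + pi)/(3*pi).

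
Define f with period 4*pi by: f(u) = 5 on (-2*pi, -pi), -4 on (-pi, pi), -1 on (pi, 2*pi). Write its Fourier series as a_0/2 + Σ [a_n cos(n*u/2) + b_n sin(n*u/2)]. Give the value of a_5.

a_5 = (1/(2*pi)) ∫_{-2*pi}^{2*pi} f(u) cos(5*u/2) du.
Split the integral at the breakpoints.
Directly, an antiderivative of (5) cos(5*u/2) is 2*sin(5*u/2); evaluating from -2*pi to -pi: ∫_{-2*pi}^{-pi} (5) cos(5*u/2) du = (-2) - (0) = -2.
Directly, an antiderivative of (-4) cos(5*u/2) is -8*sin(5*u/2)/5; evaluating from -pi to pi: ∫_{-pi}^{pi} (-4) cos(5*u/2) du = (-8/5) - (8/5) = -16/5.
Directly, an antiderivative of (-1) cos(5*u/2) is -2*sin(5*u/2)/5; evaluating from pi to 2*pi: ∫_{pi}^{2*pi} (-1) cos(5*u/2) du = (0) - (-2/5) = 2/5.
Summing the pieces and multiplying by (1/(2*pi)) gives a_5 = -12/(5*pi).

-12/(5*pi)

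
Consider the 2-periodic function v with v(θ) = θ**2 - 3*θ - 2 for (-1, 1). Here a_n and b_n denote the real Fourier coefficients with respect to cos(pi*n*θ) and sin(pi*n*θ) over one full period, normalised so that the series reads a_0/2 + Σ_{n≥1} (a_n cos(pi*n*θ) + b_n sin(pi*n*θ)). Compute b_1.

-6/pi

b_1 = ∫_{-1}^{1} v(θ) sin(pi*θ) dθ.
Integrating by parts twice (tabular method), an antiderivative of (θ**2 - 3*θ - 2) sin(pi*θ) is -θ**2*cos(pi*θ)/pi + 2*θ*sin(pi*θ)/pi**2 + 3*θ*cos(pi*θ)/pi - 3*sin(pi*θ)/pi**2 + 2*cos(pi*θ)/pi**3 + 2*cos(pi*θ)/pi; evaluating from -1 to 1: ∫_{-1}^{1} (θ**2 - 3*θ - 2) sin(pi*θ) dθ = (-4/pi - 2/pi**3) - (-2/pi**3 + 2/pi) = -6/pi.
Hence b_1 = -6/pi.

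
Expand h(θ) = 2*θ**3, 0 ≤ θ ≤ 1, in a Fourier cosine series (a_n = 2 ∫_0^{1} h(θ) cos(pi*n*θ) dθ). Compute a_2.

3/pi**2

a_2 = 2 ∫_0^{1} (2*θ**3) cos(2*pi*θ) dθ.
Integrating by parts three times (tabular method), an antiderivative of (2*θ**3) cos(2*pi*θ) is θ**3*sin(2*pi*θ)/pi + 3*θ**2*cos(2*pi*θ)/(2*pi**2) - 3*θ*sin(2*pi*θ)/(2*pi**3) - 3*cos(2*pi*θ)/(4*pi**4); evaluating from 0 to 1: ∫_{0}^{1} (2*θ**3) cos(2*pi*θ) dθ = (3*(-1 + 2*pi**2)/(4*pi**4)) - (-3/(4*pi**4)) = 3/(2*pi**2).
Hence a_2 = 2·(3/(2*pi**2)) = 3/pi**2.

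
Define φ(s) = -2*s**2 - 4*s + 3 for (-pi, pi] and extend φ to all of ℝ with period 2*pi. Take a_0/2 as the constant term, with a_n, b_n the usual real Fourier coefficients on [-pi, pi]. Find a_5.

a_5 = 1/pi ∫_{-pi}^{pi} φ(s) cos(5*s) ds.
Integrating by parts twice (tabular method), an antiderivative of (-2*s**2 - 4*s + 3) cos(5*s) is -2*s**2*sin(5*s)/5 - 4*s*sin(5*s)/5 - 4*s*cos(5*s)/25 + 79*sin(5*s)/125 - 4*cos(5*s)/25; evaluating from -pi to pi: ∫_{-pi}^{pi} (-2*s**2 - 4*s + 3) cos(5*s) ds = (4/25 + 4*pi/25) - (4/25 - 4*pi/25) = 8*pi/25.
Hence a_5 = (1/pi)·(8*pi/25) = 8/25.

8/25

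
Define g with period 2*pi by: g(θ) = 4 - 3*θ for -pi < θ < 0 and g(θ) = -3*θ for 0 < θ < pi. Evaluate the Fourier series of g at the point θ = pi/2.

-3*pi/2

g is continuous at θ = pi/2 with value -3*pi/2, so the series converges to -3*pi/2 there.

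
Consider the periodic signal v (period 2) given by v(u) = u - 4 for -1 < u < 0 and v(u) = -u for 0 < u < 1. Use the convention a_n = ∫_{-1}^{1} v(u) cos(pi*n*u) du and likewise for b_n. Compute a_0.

-5

a_0 = ∫_{-1}^{1} v(u) du = -5.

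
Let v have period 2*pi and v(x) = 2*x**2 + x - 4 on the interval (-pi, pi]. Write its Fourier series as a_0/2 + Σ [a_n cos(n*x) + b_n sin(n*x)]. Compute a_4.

a_4 = 1/pi ∫_{-pi}^{pi} v(x) cos(4*x) dx.
Integrating by parts twice (tabular method), an antiderivative of (2*x**2 + x - 4) cos(4*x) is x**2*sin(4*x)/2 + x*sin(4*x)/4 + x*cos(4*x)/4 - 17*sin(4*x)/16 + cos(4*x)/16; evaluating from -pi to pi: ∫_{-pi}^{pi} (2*x**2 + x - 4) cos(4*x) dx = (1/16 + pi/4) - (1/16 - pi/4) = pi/2.
Hence a_4 = (1/pi)·(pi/2) = 1/2.

1/2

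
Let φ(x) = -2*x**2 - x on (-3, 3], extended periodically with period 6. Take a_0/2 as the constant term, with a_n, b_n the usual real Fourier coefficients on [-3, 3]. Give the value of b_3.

b_3 = 1/3 ∫_{-3}^{3} φ(x) sin(pi*x) dx.
Integrating by parts twice (tabular method), an antiderivative of (-2*x**2 - x) sin(pi*x) is 2*x**2*cos(pi*x)/pi - 4*x*sin(pi*x)/pi**2 + x*cos(pi*x)/pi - sin(pi*x)/pi**2 - 4*cos(pi*x)/pi**3; evaluating from -3 to 3: ∫_{-3}^{3} (-2*x**2 - x) sin(pi*x) dx = (-21/pi + 4/pi**3) - (-15/pi + 4/pi**3) = -6/pi.
Hence b_3 = (1/3)·(-6/pi) = -2/pi.

-2/pi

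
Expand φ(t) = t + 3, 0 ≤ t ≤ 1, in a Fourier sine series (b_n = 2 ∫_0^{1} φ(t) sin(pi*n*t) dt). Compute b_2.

b_2 = 2 ∫_0^{1} (t + 3) sin(2*pi*t) dt.
Integrating by parts (boundary term plus one more integral), an antiderivative of (t + 3) sin(2*pi*t) is -t*cos(2*pi*t)/(2*pi) + sin(2*pi*t)/(4*pi**2) - 3*cos(2*pi*t)/(2*pi); evaluating from 0 to 1: ∫_{0}^{1} (t + 3) sin(2*pi*t) dt = (-2/pi) - (-3/(2*pi)) = -1/(2*pi).
Hence b_2 = 2·(-1/(2*pi)) = -1/pi.

-1/pi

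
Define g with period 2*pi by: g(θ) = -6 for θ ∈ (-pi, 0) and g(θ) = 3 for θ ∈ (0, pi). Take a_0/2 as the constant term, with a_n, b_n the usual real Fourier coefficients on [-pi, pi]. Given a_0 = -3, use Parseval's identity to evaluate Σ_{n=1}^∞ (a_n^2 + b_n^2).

81/2

Parseval: a_0^2/2 + Σ_{n≥1} (a_n^2+b_n^2) = 1/pi ∫_{-pi}^{pi} g(θ)^2 dθ = 45.
Subtract a_0^2/2 = 9/2: Σ (a_n^2+b_n^2) = 81/2.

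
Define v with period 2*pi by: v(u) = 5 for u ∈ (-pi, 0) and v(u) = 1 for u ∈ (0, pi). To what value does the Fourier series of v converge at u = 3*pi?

3

u = 3*pi differs from u = -pi by 2 full period(s), and the series is 2*pi-periodic.
At u = -pi the one-sided limits are v(-pi^-) = 1 and v(-pi^+) = 5.
By Dirichlet's theorem the series converges to their average, [(1) + (5)]/2 = 3.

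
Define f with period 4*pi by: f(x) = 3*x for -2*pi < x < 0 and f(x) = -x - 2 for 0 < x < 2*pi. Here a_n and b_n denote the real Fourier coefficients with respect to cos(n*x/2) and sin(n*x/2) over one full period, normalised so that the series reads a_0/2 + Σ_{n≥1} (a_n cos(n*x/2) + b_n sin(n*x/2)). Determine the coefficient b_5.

b_5 = (1/(2*pi)) ∫_{-2*pi}^{2*pi} f(x) sin(5*x/2) dx.
Split the integral at the breakpoints.
Integrating by parts (boundary term plus one more integral), an antiderivative of (3*x) sin(5*x/2) is -6*x*cos(5*x/2)/5 + 12*sin(5*x/2)/25; evaluating from -2*pi to 0: ∫_{-2*pi}^{0} (3*x) sin(5*x/2) dx = (0) - (-12*pi/5) = 12*pi/5.
Integrating by parts (boundary term plus one more integral), an antiderivative of (-x - 2) sin(5*x/2) is 2*x*cos(5*x/2)/5 - 4*sin(5*x/2)/25 + 4*cos(5*x/2)/5; evaluating from 0 to 2*pi: ∫_{0}^{2*pi} (-x - 2) sin(5*x/2) dx = (-4*pi/5 - 4/5) - (4/5) = -4*pi/5 - 8/5.
Summing the pieces and multiplying by (1/(2*pi)) gives b_5 = 4*(-1 + pi)/(5*pi).

4*(-1 + pi)/(5*pi)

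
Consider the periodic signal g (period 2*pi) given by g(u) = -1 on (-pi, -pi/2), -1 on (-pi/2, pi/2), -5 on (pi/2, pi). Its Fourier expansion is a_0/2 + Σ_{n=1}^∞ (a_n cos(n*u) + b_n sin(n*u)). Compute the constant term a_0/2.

-2

a_0 = 1/pi ∫_{-pi}^{pi} g(u) du = 1/pi · (-4*pi) = -4.
So the constant term a_0/2 = -2.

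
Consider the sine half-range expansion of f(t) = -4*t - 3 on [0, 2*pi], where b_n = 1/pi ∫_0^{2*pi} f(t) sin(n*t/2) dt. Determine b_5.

4*(-4*pi - 3)/(5*pi)

b_5 = 1/pi ∫_0^{2*pi} (-4*t - 3) sin(5*t/2) dt.
Integrating by parts (boundary term plus one more integral), an antiderivative of (-4*t - 3) sin(5*t/2) is 8*t*cos(5*t/2)/5 - 16*sin(5*t/2)/25 + 6*cos(5*t/2)/5; evaluating from 0 to 2*pi: ∫_{0}^{2*pi} (-4*t - 3) sin(5*t/2) dt = (-16*pi/5 - 6/5) - (6/5) = -16*pi/5 - 12/5.
Hence b_5 = (1/pi)·(-16*pi/5 - 12/5) = 4*(-4*pi - 3)/(5*pi).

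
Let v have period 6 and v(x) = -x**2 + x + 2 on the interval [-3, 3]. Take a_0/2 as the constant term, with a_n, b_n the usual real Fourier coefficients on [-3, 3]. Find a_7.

a_7 = 1/3 ∫_{-3}^{3} v(x) cos(7*pi*x/3) dx.
Integrating by parts twice (tabular method), an antiderivative of (-x**2 + x + 2) cos(7*pi*x/3) is -3*x**2*sin(7*pi*x/3)/(7*pi) + 3*x*sin(7*pi*x/3)/(7*pi) - 18*x*cos(7*pi*x/3)/(49*pi**2) + 54*sin(7*pi*x/3)/(343*pi**3) + 6*sin(7*pi*x/3)/(7*pi) + 9*cos(7*pi*x/3)/(49*pi**2); evaluating from -3 to 3: ∫_{-3}^{3} (-x**2 + x + 2) cos(7*pi*x/3) dx = (45/(49*pi**2)) - (-9/(7*pi**2)) = 108/(49*pi**2).
Hence a_7 = (1/3)·(108/(49*pi**2)) = 36/(49*pi**2).

36/(49*pi**2)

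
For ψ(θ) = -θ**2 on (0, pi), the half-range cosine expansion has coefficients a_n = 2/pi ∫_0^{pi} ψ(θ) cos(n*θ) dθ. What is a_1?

4

a_1 = 2/pi ∫_0^{pi} (-θ**2) cos(θ) dθ.
Integrating by parts twice (tabular method), an antiderivative of (-θ**2) cos(θ) is -θ**2*sin(θ) - 2*θ*cos(θ) + 2*sin(θ); evaluating from 0 to pi: ∫_{0}^{pi} (-θ**2) cos(θ) dθ = (2*pi) - (0) = 2*pi.
Hence a_1 = (2/pi)·(2*pi) = 4.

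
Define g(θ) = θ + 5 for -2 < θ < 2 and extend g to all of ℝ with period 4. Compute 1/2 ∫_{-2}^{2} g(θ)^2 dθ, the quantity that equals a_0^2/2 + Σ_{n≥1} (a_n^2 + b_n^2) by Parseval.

158/3

1/2 ∫_{-2}^{2} g(θ)^2 dθ = 1/2 · (316/3) = 158/3.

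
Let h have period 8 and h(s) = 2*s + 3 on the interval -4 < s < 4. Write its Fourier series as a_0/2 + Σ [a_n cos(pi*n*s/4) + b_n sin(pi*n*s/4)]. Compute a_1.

a_1 = 1/4 ∫_{-4}^{4} h(s) cos(pi*s/4) ds.
Integrating by parts (boundary term plus one more integral), an antiderivative of (2*s + 3) cos(pi*s/4) is 8*s*sin(pi*s/4)/pi + 12*sin(pi*s/4)/pi + 32*cos(pi*s/4)/pi**2; evaluating from -4 to 4: ∫_{-4}^{4} (2*s + 3) cos(pi*s/4) ds = (-32/pi**2) - (-32/pi**2) = 0.
Hence a_1 = (1/4)·(0) = 0.

0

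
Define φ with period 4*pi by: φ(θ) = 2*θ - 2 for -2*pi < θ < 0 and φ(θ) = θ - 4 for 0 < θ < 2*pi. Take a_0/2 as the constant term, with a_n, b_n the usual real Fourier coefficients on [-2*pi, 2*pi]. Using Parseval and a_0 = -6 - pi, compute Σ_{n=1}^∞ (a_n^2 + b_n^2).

Parseval: a_0^2/2 + Σ_{n≥1} (a_n^2+b_n^2) = (1/(2*pi)) ∫_{-2*pi}^{2*pi} φ(θ)^2 dθ = 20 + 20*pi**2/3.
Subtract a_0^2/2 = (pi + 6)**2/2: Σ (a_n^2+b_n^2) = -6*pi + 2 + 37*pi**2/6.

-6*pi + 2 + 37*pi**2/6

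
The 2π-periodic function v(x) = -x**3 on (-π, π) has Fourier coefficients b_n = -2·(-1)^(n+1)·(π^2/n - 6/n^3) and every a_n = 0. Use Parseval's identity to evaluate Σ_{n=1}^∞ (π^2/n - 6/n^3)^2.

pi**6/14

Parseval: Σ b_n^2 = (1/π) ∫_{-π}^{π} v(x)^2 dx = 2*pi**6/7.
b_n^2 = 4·(π^2/n - 6/n^3)^2, so the sum equals (2*pi**6/7)/4 = pi**6/14.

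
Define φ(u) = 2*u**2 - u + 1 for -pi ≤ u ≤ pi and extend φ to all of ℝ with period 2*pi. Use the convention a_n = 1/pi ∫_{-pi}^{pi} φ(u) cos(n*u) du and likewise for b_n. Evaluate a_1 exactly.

-8

a_1 = 1/pi ∫_{-pi}^{pi} φ(u) cos(u) du.
Integrating by parts twice (tabular method), an antiderivative of (2*u**2 - u + 1) cos(u) is 2*u**2*sin(u) - u*sin(u) + 4*u*cos(u) - 3*sin(u) - cos(u); evaluating from -pi to pi: ∫_{-pi}^{pi} (2*u**2 - u + 1) cos(u) du = (1 - 4*pi) - (1 + 4*pi) = -8*pi.
Hence a_1 = (1/pi)·(-8*pi) = -8.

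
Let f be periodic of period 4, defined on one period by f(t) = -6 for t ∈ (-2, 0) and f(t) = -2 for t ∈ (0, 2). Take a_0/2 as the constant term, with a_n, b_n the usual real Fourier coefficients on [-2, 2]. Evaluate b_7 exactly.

8/(7*pi)

b_7 = 1/2 ∫_{-2}^{2} f(t) sin(7*pi*t/2) dt.
Split the integral at the breakpoints.
Directly, an antiderivative of (-6) sin(7*pi*t/2) is 12*cos(7*pi*t/2)/(7*pi); evaluating from -2 to 0: ∫_{-2}^{0} (-6) sin(7*pi*t/2) dt = (12/(7*pi)) - (-12/(7*pi)) = 24/(7*pi).
Directly, an antiderivative of (-2) sin(7*pi*t/2) is 4*cos(7*pi*t/2)/(7*pi); evaluating from 0 to 2: ∫_{0}^{2} (-2) sin(7*pi*t/2) dt = (-4/(7*pi)) - (4/(7*pi)) = -8/(7*pi).
Summing the pieces and multiplying by (1/2) gives b_7 = 8/(7*pi).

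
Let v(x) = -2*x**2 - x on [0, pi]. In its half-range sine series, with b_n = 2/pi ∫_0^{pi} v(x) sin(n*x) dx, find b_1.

b_1 = 2/pi ∫_0^{pi} (-2*x**2 - x) sin(x) dx.
Integrating by parts twice (tabular method), an antiderivative of (-2*x**2 - x) sin(x) is 2*x**2*cos(x) - 4*x*sin(x) + x*cos(x) - sin(x) - 4*cos(x); evaluating from 0 to pi: ∫_{0}^{pi} (-2*x**2 - x) sin(x) dx = (-2*pi**2 - pi + 4) - (-4) = -2*pi**2 - pi + 8.
Hence b_1 = (2/pi)·(-2*pi**2 - pi + 8) = -4*pi - 2 + 16/pi.

-4*pi - 2 + 16/pi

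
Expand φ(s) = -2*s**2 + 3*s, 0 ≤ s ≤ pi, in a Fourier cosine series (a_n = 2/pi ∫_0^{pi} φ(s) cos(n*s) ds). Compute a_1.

8 - 12/pi

a_1 = 2/pi ∫_0^{pi} (-2*s**2 + 3*s) cos(s) ds.
Integrating by parts twice (tabular method), an antiderivative of (-2*s**2 + 3*s) cos(s) is -2*s**2*sin(s) + 3*s*sin(s) - 4*s*cos(s) + 4*sin(s) + 3*cos(s); evaluating from 0 to pi: ∫_{0}^{pi} (-2*s**2 + 3*s) cos(s) ds = (-3 + 4*pi) - (3) = -6 + 4*pi.
Hence a_1 = (2/pi)·(-6 + 4*pi) = 8 - 12/pi.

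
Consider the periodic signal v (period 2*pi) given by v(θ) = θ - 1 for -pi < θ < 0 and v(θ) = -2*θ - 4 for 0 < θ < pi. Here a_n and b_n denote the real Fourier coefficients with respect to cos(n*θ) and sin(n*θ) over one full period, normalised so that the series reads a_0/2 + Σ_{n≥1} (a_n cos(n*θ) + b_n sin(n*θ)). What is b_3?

(-6 - pi)/(3*pi)

b_3 = 1/pi ∫_{-pi}^{pi} v(θ) sin(3*θ) dθ.
Split the integral at the breakpoints.
Integrating by parts (boundary term plus one more integral), an antiderivative of (θ - 1) sin(3*θ) is -θ*cos(3*θ)/3 + sin(3*θ)/9 + cos(3*θ)/3; evaluating from -pi to 0: ∫_{-pi}^{0} (θ - 1) sin(3*θ) dθ = (1/3) - (-pi/3 - 1/3) = 2/3 + pi/3.
Integrating by parts (boundary term plus one more integral), an antiderivative of (-2*θ - 4) sin(3*θ) is 2*θ*cos(3*θ)/3 - 2*sin(3*θ)/9 + 4*cos(3*θ)/3; evaluating from 0 to pi: ∫_{0}^{pi} (-2*θ - 4) sin(3*θ) dθ = (-2*pi/3 - 4/3) - (4/3) = -8/3 - 2*pi/3.
Summing the pieces and multiplying by (1/pi) gives b_3 = (-6 - pi)/(3*pi).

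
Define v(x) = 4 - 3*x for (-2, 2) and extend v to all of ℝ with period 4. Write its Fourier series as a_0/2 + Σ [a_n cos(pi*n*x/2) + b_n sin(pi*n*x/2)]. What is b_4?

3/pi

b_4 = 1/2 ∫_{-2}^{2} v(x) sin(2*pi*x) dx.
Integrating by parts (boundary term plus one more integral), an antiderivative of (4 - 3*x) sin(2*pi*x) is 3*x*cos(2*pi*x)/(2*pi) - 3*sin(2*pi*x)/(4*pi**2) - 2*cos(2*pi*x)/pi; evaluating from -2 to 2: ∫_{-2}^{2} (4 - 3*x) sin(2*pi*x) dx = (1/pi) - (-5/pi) = 6/pi.
Hence b_4 = (1/2)·(6/pi) = 3/pi.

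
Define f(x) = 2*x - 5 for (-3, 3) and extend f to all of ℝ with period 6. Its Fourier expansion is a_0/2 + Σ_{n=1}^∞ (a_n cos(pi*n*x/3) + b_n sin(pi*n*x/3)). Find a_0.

-10

a_0 = 1/3 ∫_{-3}^{3} f(x) dx = 1/3 · (-30) = -10.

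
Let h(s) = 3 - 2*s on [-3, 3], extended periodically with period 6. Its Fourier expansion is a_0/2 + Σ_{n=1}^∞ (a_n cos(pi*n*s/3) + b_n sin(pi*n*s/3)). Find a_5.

a_5 = 1/3 ∫_{-3}^{3} h(s) cos(5*pi*s/3) ds.
Integrating by parts (boundary term plus one more integral), an antiderivative of (3 - 2*s) cos(5*pi*s/3) is -6*s*sin(5*pi*s/3)/(5*pi) + 9*sin(5*pi*s/3)/(5*pi) - 18*cos(5*pi*s/3)/(25*pi**2); evaluating from -3 to 3: ∫_{-3}^{3} (3 - 2*s) cos(5*pi*s/3) ds = (18/(25*pi**2)) - (18/(25*pi**2)) = 0.
Hence a_5 = (1/3)·(0) = 0.

0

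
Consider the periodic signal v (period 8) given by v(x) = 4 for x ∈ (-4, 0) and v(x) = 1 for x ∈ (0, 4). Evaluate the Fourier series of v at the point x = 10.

x = 10 differs from x = 2 by 1 full period(s), and the series is 8-periodic.
v is continuous at x = 2 with value 1, so the series converges to 1 there.

1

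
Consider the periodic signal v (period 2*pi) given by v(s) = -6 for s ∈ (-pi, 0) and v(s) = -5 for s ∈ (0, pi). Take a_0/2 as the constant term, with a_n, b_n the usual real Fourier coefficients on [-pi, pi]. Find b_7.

2/(7*pi)

b_7 = 1/pi ∫_{-pi}^{pi} v(s) sin(7*s) ds.
Split the integral at the breakpoints.
Directly, an antiderivative of (-6) sin(7*s) is 6*cos(7*s)/7; evaluating from -pi to 0: ∫_{-pi}^{0} (-6) sin(7*s) ds = (6/7) - (-6/7) = 12/7.
Directly, an antiderivative of (-5) sin(7*s) is 5*cos(7*s)/7; evaluating from 0 to pi: ∫_{0}^{pi} (-5) sin(7*s) ds = (-5/7) - (5/7) = -10/7.
Summing the pieces and multiplying by (1/pi) gives b_7 = 2/(7*pi).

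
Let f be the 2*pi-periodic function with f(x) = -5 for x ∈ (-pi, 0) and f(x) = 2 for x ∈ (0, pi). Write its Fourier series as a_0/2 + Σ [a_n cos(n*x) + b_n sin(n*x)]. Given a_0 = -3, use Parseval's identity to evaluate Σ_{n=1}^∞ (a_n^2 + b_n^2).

Parseval: a_0^2/2 + Σ_{n≥1} (a_n^2+b_n^2) = 1/pi ∫_{-pi}^{pi} f(x)^2 dx = 29.
Subtract a_0^2/2 = 9/2: Σ (a_n^2+b_n^2) = 49/2.

49/2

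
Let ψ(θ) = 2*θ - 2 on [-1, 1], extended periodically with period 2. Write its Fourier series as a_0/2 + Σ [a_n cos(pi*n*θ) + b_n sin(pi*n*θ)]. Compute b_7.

4/(7*pi)

b_7 = ∫_{-1}^{1} ψ(θ) sin(7*pi*θ) dθ.
Integrating by parts (boundary term plus one more integral), an antiderivative of (2*θ - 2) sin(7*pi*θ) is -2*θ*cos(7*pi*θ)/(7*pi) + 2*sin(7*pi*θ)/(49*pi**2) + 2*cos(7*pi*θ)/(7*pi); evaluating from -1 to 1: ∫_{-1}^{1} (2*θ - 2) sin(7*pi*θ) dθ = (0) - (-4/(7*pi)) = 4/(7*pi).
Hence b_7 = 4/(7*pi).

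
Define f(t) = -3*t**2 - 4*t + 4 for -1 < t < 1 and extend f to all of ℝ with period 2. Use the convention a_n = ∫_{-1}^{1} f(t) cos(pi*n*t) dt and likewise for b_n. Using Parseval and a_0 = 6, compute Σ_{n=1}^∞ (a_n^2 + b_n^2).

Parseval: a_0^2/2 + Σ_{n≥1} (a_n^2+b_n^2) = ∫_{-1}^{1} f(t)^2 dt = 454/15.
Subtract a_0^2/2 = 18: Σ (a_n^2+b_n^2) = 184/15.

184/15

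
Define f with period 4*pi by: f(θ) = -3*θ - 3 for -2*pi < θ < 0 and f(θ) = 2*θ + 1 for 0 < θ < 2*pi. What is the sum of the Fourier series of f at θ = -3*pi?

θ = -3*pi differs from θ = pi by -1 full period(s), and the series is 4*pi-periodic.
f is continuous at θ = pi with value 1 + 2*pi, so the series converges to 1 + 2*pi there.

1 + 2*pi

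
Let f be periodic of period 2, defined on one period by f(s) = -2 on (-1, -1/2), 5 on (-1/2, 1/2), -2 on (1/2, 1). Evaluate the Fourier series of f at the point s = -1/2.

At s = -1/2 the one-sided limits are f(-1/2^-) = -2 and f(-1/2^+) = 5.
By Dirichlet's theorem the series converges to their average, [(-2) + (5)]/2 = 3/2.

3/2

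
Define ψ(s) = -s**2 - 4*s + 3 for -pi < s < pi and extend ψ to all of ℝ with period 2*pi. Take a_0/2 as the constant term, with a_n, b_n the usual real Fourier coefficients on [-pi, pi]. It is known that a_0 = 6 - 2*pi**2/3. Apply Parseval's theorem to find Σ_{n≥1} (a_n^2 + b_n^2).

Parseval: a_0^2/2 + Σ_{n≥1} (a_n^2+b_n^2) = 1/pi ∫_{-pi}^{pi} ψ(s)^2 ds = 18 + 2*pi**4/5 + 20*pi**2/3.
Subtract a_0^2/2 = 2*(9 - pi**2)**2/9: Σ (a_n^2+b_n^2) = 8*pi**2*(pi**2 + 60)/45.

8*pi**2*(pi**2 + 60)/45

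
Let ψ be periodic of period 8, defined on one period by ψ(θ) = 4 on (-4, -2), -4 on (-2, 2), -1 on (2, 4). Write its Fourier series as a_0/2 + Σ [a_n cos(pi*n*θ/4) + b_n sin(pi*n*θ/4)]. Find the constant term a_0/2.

a_0 = 1/4 ∫_{-4}^{4} ψ(θ) dθ = 1/4 · (-10) = -5/2.
So the constant term a_0/2 = -5/4.

-5/4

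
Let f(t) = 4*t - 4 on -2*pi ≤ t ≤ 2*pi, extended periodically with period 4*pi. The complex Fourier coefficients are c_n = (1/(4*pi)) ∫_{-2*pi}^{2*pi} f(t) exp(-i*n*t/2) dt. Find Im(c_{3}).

-8/3

Since f is real-valued, Im(c_{3}) = -(1/(4*pi)) ∫_{-2*pi}^{2*pi} f(t) sin(3*t/2) dt = -b_{3}/2.
Integrating by parts (boundary term plus one more integral), an antiderivative of (4*t - 4) sin(3*t/2) is -8*t*cos(3*t/2)/3 + 16*sin(3*t/2)/9 + 8*cos(3*t/2)/3; evaluating from -2*pi to 2*pi: ∫_{-2*pi}^{2*pi} (4*t - 4) sin(3*t/2) dt = (-8/3 + 16*pi/3) - (-16*pi/3 - 8/3) = 32*pi/3.
Hence Im(c_{3}) = (-1/(4*pi))·(32*pi/3) = -8/3.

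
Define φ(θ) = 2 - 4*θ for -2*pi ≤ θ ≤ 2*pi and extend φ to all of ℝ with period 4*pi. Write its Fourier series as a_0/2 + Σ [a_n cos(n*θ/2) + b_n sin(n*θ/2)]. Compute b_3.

b_3 = (1/(2*pi)) ∫_{-2*pi}^{2*pi} φ(θ) sin(3*θ/2) dθ.
Integrating by parts (boundary term plus one more integral), an antiderivative of (2 - 4*θ) sin(3*θ/2) is 8*θ*cos(3*θ/2)/3 - 16*sin(3*θ/2)/9 - 4*cos(3*θ/2)/3; evaluating from -2*pi to 2*pi: ∫_{-2*pi}^{2*pi} (2 - 4*θ) sin(3*θ/2) dθ = (4/3 - 16*pi/3) - (4/3 + 16*pi/3) = -32*pi/3.
Hence b_3 = (1/(2*pi))·(-32*pi/3) = -16/3.

-16/3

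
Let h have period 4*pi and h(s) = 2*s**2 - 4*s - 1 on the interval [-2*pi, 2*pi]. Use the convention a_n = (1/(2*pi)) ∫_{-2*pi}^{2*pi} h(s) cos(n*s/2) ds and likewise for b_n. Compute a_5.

a_5 = (1/(2*pi)) ∫_{-2*pi}^{2*pi} h(s) cos(5*s/2) ds.
Integrating by parts twice (tabular method), an antiderivative of (2*s**2 - 4*s - 1) cos(5*s/2) is 4*s**2*sin(5*s/2)/5 - 8*s*sin(5*s/2)/5 + 16*s*cos(5*s/2)/25 - 82*sin(5*s/2)/125 - 16*cos(5*s/2)/25; evaluating from -2*pi to 2*pi: ∫_{-2*pi}^{2*pi} (2*s**2 - 4*s - 1) cos(5*s/2) ds = (16/25 - 32*pi/25) - (16/25 + 32*pi/25) = -64*pi/25.
Hence a_5 = (1/(2*pi))·(-64*pi/25) = -32/25.

-32/25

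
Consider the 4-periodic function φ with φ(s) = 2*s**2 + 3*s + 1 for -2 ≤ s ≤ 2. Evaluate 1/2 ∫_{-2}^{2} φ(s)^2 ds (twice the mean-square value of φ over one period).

1/2 ∫_{-2}^{2} φ(s)^2 ds = 1/2 · (1868/15) = 934/15.

934/15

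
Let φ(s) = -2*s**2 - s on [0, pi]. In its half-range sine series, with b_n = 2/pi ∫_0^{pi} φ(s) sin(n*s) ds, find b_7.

b_7 = 2/pi ∫_0^{pi} (-2*s**2 - s) sin(7*s) ds.
Integrating by parts twice (tabular method), an antiderivative of (-2*s**2 - s) sin(7*s) is 2*s**2*cos(7*s)/7 - 4*s*sin(7*s)/49 + s*cos(7*s)/7 - sin(7*s)/49 - 4*cos(7*s)/343; evaluating from 0 to pi: ∫_{0}^{pi} (-2*s**2 - s) sin(7*s) ds = (-2*pi**2/7 - pi/7 + 4/343) - (-4/343) = -2*pi**2/7 - pi/7 + 8/343.
Hence b_7 = (2/pi)·(-2*pi**2/7 - pi/7 + 8/343) = 2*(-98*pi**2 - 49*pi + 8)/(343*pi).

2*(-98*pi**2 - 49*pi + 8)/(343*pi)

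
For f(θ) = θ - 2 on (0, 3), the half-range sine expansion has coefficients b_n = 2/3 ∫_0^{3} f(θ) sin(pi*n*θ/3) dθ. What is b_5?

-2/(5*pi)

b_5 = 2/3 ∫_0^{3} (θ - 2) sin(5*pi*θ/3) dθ.
Integrating by parts (boundary term plus one more integral), an antiderivative of (θ - 2) sin(5*pi*θ/3) is -3*θ*cos(5*pi*θ/3)/(5*pi) + 9*sin(5*pi*θ/3)/(25*pi**2) + 6*cos(5*pi*θ/3)/(5*pi); evaluating from 0 to 3: ∫_{0}^{3} (θ - 2) sin(5*pi*θ/3) dθ = (3/(5*pi)) - (6/(5*pi)) = -3/(5*pi).
Hence b_5 = (2/3)·(-3/(5*pi)) = -2/(5*pi).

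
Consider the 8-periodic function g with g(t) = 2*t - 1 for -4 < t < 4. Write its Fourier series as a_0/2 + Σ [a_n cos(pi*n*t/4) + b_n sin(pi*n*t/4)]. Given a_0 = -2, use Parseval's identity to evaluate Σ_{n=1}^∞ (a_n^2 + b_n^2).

Parseval: a_0^2/2 + Σ_{n≥1} (a_n^2+b_n^2) = 1/4 ∫_{-4}^{4} g(t)^2 dt = 134/3.
Subtract a_0^2/2 = 2: Σ (a_n^2+b_n^2) = 128/3.

128/3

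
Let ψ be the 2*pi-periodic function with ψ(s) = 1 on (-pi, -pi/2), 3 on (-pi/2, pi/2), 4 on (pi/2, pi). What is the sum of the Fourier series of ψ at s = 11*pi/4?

4

s = 11*pi/4 differs from s = 3*pi/4 by 1 full period(s), and the series is 2*pi-periodic.
ψ is continuous at s = 3*pi/4 with value 4, so the series converges to 4 there.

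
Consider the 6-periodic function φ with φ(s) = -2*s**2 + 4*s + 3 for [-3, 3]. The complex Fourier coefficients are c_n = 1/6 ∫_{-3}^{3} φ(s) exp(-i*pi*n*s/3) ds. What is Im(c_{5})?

Since φ is real-valued, Im(c_{5}) = -1/6 ∫_{-3}^{3} φ(s) sin(5*pi*s/3) ds = -b_{5}/2.
Integrating by parts twice (tabular method), an antiderivative of (-2*s**2 + 4*s + 3) sin(5*pi*s/3) is 6*s**2*cos(5*pi*s/3)/(5*pi) - 36*s*sin(5*pi*s/3)/(25*pi**2) - 12*s*cos(5*pi*s/3)/(5*pi) + 36*sin(5*pi*s/3)/(25*pi**2) - 9*cos(5*pi*s/3)/(5*pi) - 108*cos(5*pi*s/3)/(125*pi**3); evaluating from -3 to 3: ∫_{-3}^{3} (-2*s**2 + 4*s + 3) sin(5*pi*s/3) ds = (9*(12 - 25*pi**2)/(125*pi**3)) - (27*(4 - 75*pi**2)/(125*pi**3)) = 72/(5*pi).
Hence Im(c_{5}) = (-1/6)·(72/(5*pi)) = -12/(5*pi).

-12/(5*pi)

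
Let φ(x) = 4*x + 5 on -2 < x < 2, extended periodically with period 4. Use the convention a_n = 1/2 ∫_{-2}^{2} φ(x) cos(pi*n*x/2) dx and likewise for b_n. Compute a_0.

a_0 = 1/2 ∫_{-2}^{2} φ(x) dx = 1/2 · (20) = 10.

10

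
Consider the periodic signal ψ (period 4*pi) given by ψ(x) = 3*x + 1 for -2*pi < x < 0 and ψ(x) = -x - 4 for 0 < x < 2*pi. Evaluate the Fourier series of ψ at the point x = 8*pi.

-3/2

x = 8*pi differs from x = 0 by 2 full period(s), and the series is 4*pi-periodic.
At x = 0 the one-sided limits are ψ(0^-) = 1 and ψ(0^+) = -4.
By Dirichlet's theorem the series converges to their average, [(1) + (-4)]/2 = -3/2.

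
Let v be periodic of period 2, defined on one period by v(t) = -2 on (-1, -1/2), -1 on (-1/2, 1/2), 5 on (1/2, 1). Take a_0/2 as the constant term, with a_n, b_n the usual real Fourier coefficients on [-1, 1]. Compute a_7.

5/(7*pi)

a_7 = ∫_{-1}^{1} v(t) cos(7*pi*t) dt.
Split the integral at the breakpoints.
Directly, an antiderivative of (-2) cos(7*pi*t) is -2*sin(7*pi*t)/(7*pi); evaluating from -1 to -1/2: ∫_{-1}^{-1/2} (-2) cos(7*pi*t) dt = (-2/(7*pi)) - (0) = -2/(7*pi).
Directly, an antiderivative of (-1) cos(7*pi*t) is -sin(7*pi*t)/(7*pi); evaluating from -1/2 to 1/2: ∫_{-1/2}^{1/2} (-1) cos(7*pi*t) dt = (1/(7*pi)) - (-1/(7*pi)) = 2/(7*pi).
Directly, an antiderivative of (5) cos(7*pi*t) is 5*sin(7*pi*t)/(7*pi); evaluating from 1/2 to 1: ∫_{1/2}^{1} (5) cos(7*pi*t) dt = (0) - (-5/(7*pi)) = 5/(7*pi).
Summing the pieces gives a_7 = 5/(7*pi).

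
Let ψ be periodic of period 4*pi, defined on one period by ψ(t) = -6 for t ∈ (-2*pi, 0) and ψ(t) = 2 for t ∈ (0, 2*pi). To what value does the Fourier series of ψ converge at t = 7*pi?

-6

t = 7*pi differs from t = -pi by 2 full period(s), and the series is 4*pi-periodic.
ψ is continuous at t = -pi with value -6, so the series converges to -6 there.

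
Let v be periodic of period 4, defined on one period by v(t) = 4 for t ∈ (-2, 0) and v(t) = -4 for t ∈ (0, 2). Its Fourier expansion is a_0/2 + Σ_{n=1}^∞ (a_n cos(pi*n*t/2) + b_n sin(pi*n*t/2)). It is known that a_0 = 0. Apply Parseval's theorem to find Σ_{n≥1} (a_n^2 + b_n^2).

Parseval: a_0^2/2 + Σ_{n≥1} (a_n^2+b_n^2) = 1/2 ∫_{-2}^{2} v(t)^2 dt = 32.
Subtract a_0^2/2 = 0: Σ (a_n^2+b_n^2) = 32.

32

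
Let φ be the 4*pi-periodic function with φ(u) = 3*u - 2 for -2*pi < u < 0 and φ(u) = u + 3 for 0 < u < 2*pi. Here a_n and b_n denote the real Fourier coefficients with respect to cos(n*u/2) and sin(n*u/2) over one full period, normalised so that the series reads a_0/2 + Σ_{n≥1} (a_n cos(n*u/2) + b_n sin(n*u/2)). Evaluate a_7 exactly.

a_7 = (1/(2*pi)) ∫_{-2*pi}^{2*pi} φ(u) cos(7*u/2) du.
Split the integral at the breakpoints.
Integrating by parts (boundary term plus one more integral), an antiderivative of (3*u - 2) cos(7*u/2) is 6*u*sin(7*u/2)/7 - 4*sin(7*u/2)/7 + 12*cos(7*u/2)/49; evaluating from -2*pi to 0: ∫_{-2*pi}^{0} (3*u - 2) cos(7*u/2) du = (12/49) - (-12/49) = 24/49.
Integrating by parts (boundary term plus one more integral), an antiderivative of (u + 3) cos(7*u/2) is 2*u*sin(7*u/2)/7 + 6*sin(7*u/2)/7 + 4*cos(7*u/2)/49; evaluating from 0 to 2*pi: ∫_{0}^{2*pi} (u + 3) cos(7*u/2) du = (-4/49) - (4/49) = -8/49.
Summing the pieces and multiplying by (1/(2*pi)) gives a_7 = 8/(49*pi).

8/(49*pi)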